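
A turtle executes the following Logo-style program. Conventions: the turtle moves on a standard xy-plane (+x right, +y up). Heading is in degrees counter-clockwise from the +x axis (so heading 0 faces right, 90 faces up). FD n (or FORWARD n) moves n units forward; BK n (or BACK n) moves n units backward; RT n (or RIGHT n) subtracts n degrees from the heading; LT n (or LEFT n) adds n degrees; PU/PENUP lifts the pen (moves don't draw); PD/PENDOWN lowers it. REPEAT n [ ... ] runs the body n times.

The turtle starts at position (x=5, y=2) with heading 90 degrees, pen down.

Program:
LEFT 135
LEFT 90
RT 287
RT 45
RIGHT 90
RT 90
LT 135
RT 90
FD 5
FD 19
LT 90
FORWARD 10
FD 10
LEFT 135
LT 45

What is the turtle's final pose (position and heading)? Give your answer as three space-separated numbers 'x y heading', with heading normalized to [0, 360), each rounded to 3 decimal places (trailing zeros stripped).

Answer: -6.801 -26.926 118

Derivation:
Executing turtle program step by step:
Start: pos=(5,2), heading=90, pen down
LT 135: heading 90 -> 225
LT 90: heading 225 -> 315
RT 287: heading 315 -> 28
RT 45: heading 28 -> 343
RT 90: heading 343 -> 253
RT 90: heading 253 -> 163
LT 135: heading 163 -> 298
RT 90: heading 298 -> 208
FD 5: (5,2) -> (0.585,-0.347) [heading=208, draw]
FD 19: (0.585,-0.347) -> (-16.191,-9.267) [heading=208, draw]
LT 90: heading 208 -> 298
FD 10: (-16.191,-9.267) -> (-11.496,-18.097) [heading=298, draw]
FD 10: (-11.496,-18.097) -> (-6.801,-26.926) [heading=298, draw]
LT 135: heading 298 -> 73
LT 45: heading 73 -> 118
Final: pos=(-6.801,-26.926), heading=118, 4 segment(s) drawn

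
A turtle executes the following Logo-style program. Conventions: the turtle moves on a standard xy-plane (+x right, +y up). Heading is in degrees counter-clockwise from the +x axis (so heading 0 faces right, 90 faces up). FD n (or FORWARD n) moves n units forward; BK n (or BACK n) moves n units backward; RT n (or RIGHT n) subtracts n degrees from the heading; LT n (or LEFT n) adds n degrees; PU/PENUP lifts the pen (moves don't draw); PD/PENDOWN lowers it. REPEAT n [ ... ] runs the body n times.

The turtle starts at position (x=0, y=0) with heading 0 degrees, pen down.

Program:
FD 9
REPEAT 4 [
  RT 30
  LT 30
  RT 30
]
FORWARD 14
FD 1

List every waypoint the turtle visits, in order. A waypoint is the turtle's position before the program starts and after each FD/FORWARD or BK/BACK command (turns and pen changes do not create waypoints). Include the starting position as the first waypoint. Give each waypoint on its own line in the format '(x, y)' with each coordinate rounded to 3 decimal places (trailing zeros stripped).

Answer: (0, 0)
(9, 0)
(2, -12.124)
(1.5, -12.99)

Derivation:
Executing turtle program step by step:
Start: pos=(0,0), heading=0, pen down
FD 9: (0,0) -> (9,0) [heading=0, draw]
REPEAT 4 [
  -- iteration 1/4 --
  RT 30: heading 0 -> 330
  LT 30: heading 330 -> 0
  RT 30: heading 0 -> 330
  -- iteration 2/4 --
  RT 30: heading 330 -> 300
  LT 30: heading 300 -> 330
  RT 30: heading 330 -> 300
  -- iteration 3/4 --
  RT 30: heading 300 -> 270
  LT 30: heading 270 -> 300
  RT 30: heading 300 -> 270
  -- iteration 4/4 --
  RT 30: heading 270 -> 240
  LT 30: heading 240 -> 270
  RT 30: heading 270 -> 240
]
FD 14: (9,0) -> (2,-12.124) [heading=240, draw]
FD 1: (2,-12.124) -> (1.5,-12.99) [heading=240, draw]
Final: pos=(1.5,-12.99), heading=240, 3 segment(s) drawn
Waypoints (4 total):
(0, 0)
(9, 0)
(2, -12.124)
(1.5, -12.99)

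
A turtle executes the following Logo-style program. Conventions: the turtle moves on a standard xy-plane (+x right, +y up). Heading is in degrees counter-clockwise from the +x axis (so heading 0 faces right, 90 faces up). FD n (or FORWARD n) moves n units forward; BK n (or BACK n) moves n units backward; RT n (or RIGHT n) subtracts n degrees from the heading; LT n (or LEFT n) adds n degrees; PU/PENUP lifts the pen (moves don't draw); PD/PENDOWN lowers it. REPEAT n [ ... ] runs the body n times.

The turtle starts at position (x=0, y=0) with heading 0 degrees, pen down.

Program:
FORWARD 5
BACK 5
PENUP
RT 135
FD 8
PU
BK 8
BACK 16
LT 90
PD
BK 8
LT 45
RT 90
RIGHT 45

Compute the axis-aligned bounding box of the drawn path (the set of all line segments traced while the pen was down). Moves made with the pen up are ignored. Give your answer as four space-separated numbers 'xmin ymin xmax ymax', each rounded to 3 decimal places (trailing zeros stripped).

Answer: 0 0 11.314 16.971

Derivation:
Executing turtle program step by step:
Start: pos=(0,0), heading=0, pen down
FD 5: (0,0) -> (5,0) [heading=0, draw]
BK 5: (5,0) -> (0,0) [heading=0, draw]
PU: pen up
RT 135: heading 0 -> 225
FD 8: (0,0) -> (-5.657,-5.657) [heading=225, move]
PU: pen up
BK 8: (-5.657,-5.657) -> (0,0) [heading=225, move]
BK 16: (0,0) -> (11.314,11.314) [heading=225, move]
LT 90: heading 225 -> 315
PD: pen down
BK 8: (11.314,11.314) -> (5.657,16.971) [heading=315, draw]
LT 45: heading 315 -> 0
RT 90: heading 0 -> 270
RT 45: heading 270 -> 225
Final: pos=(5.657,16.971), heading=225, 3 segment(s) drawn

Segment endpoints: x in {0, 5, 5.657, 11.314}, y in {0, 11.314, 16.971}
xmin=0, ymin=0, xmax=11.314, ymax=16.971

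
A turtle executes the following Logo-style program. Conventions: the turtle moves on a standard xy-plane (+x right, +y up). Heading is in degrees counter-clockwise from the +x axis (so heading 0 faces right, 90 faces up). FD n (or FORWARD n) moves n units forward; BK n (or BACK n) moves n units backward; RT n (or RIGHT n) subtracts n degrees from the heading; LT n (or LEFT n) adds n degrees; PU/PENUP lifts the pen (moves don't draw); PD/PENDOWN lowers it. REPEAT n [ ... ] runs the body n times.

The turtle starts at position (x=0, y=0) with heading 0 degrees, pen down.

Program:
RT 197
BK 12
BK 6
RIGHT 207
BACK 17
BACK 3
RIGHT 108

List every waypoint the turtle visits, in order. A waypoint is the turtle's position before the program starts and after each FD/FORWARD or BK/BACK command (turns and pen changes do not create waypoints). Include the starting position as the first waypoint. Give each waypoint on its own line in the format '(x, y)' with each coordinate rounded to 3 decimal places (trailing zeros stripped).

Executing turtle program step by step:
Start: pos=(0,0), heading=0, pen down
RT 197: heading 0 -> 163
BK 12: (0,0) -> (11.476,-3.508) [heading=163, draw]
BK 6: (11.476,-3.508) -> (17.213,-5.263) [heading=163, draw]
RT 207: heading 163 -> 316
BK 17: (17.213,-5.263) -> (4.985,6.547) [heading=316, draw]
BK 3: (4.985,6.547) -> (2.827,8.63) [heading=316, draw]
RT 108: heading 316 -> 208
Final: pos=(2.827,8.63), heading=208, 4 segment(s) drawn
Waypoints (5 total):
(0, 0)
(11.476, -3.508)
(17.213, -5.263)
(4.985, 6.547)
(2.827, 8.63)

Answer: (0, 0)
(11.476, -3.508)
(17.213, -5.263)
(4.985, 6.547)
(2.827, 8.63)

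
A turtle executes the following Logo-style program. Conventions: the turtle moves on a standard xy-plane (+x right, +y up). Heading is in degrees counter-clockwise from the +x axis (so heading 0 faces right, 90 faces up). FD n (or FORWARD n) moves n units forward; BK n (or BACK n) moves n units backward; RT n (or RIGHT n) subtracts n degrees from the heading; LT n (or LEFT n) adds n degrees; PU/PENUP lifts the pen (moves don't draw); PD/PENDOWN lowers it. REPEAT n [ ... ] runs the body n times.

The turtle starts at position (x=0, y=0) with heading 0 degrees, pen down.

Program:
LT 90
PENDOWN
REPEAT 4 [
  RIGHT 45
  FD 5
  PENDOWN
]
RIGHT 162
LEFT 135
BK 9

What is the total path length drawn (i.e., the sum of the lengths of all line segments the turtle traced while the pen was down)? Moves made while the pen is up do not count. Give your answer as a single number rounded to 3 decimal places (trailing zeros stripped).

Executing turtle program step by step:
Start: pos=(0,0), heading=0, pen down
LT 90: heading 0 -> 90
PD: pen down
REPEAT 4 [
  -- iteration 1/4 --
  RT 45: heading 90 -> 45
  FD 5: (0,0) -> (3.536,3.536) [heading=45, draw]
  PD: pen down
  -- iteration 2/4 --
  RT 45: heading 45 -> 0
  FD 5: (3.536,3.536) -> (8.536,3.536) [heading=0, draw]
  PD: pen down
  -- iteration 3/4 --
  RT 45: heading 0 -> 315
  FD 5: (8.536,3.536) -> (12.071,0) [heading=315, draw]
  PD: pen down
  -- iteration 4/4 --
  RT 45: heading 315 -> 270
  FD 5: (12.071,0) -> (12.071,-5) [heading=270, draw]
  PD: pen down
]
RT 162: heading 270 -> 108
LT 135: heading 108 -> 243
BK 9: (12.071,-5) -> (16.157,3.019) [heading=243, draw]
Final: pos=(16.157,3.019), heading=243, 5 segment(s) drawn

Segment lengths:
  seg 1: (0,0) -> (3.536,3.536), length = 5
  seg 2: (3.536,3.536) -> (8.536,3.536), length = 5
  seg 3: (8.536,3.536) -> (12.071,0), length = 5
  seg 4: (12.071,0) -> (12.071,-5), length = 5
  seg 5: (12.071,-5) -> (16.157,3.019), length = 9
Total = 29

Answer: 29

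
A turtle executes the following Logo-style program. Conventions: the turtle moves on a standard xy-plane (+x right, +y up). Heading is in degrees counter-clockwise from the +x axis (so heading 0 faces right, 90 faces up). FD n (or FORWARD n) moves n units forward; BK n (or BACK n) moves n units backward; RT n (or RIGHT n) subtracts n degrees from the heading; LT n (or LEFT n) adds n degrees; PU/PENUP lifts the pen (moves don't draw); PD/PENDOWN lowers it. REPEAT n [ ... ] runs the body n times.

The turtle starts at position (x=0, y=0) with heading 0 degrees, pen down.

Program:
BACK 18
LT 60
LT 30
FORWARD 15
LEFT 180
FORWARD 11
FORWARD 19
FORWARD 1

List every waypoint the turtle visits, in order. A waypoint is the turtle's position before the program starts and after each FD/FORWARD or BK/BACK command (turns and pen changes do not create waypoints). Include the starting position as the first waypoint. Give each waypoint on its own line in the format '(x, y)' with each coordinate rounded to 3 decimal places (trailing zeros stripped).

Answer: (0, 0)
(-18, 0)
(-18, 15)
(-18, 4)
(-18, -15)
(-18, -16)

Derivation:
Executing turtle program step by step:
Start: pos=(0,0), heading=0, pen down
BK 18: (0,0) -> (-18,0) [heading=0, draw]
LT 60: heading 0 -> 60
LT 30: heading 60 -> 90
FD 15: (-18,0) -> (-18,15) [heading=90, draw]
LT 180: heading 90 -> 270
FD 11: (-18,15) -> (-18,4) [heading=270, draw]
FD 19: (-18,4) -> (-18,-15) [heading=270, draw]
FD 1: (-18,-15) -> (-18,-16) [heading=270, draw]
Final: pos=(-18,-16), heading=270, 5 segment(s) drawn
Waypoints (6 total):
(0, 0)
(-18, 0)
(-18, 15)
(-18, 4)
(-18, -15)
(-18, -16)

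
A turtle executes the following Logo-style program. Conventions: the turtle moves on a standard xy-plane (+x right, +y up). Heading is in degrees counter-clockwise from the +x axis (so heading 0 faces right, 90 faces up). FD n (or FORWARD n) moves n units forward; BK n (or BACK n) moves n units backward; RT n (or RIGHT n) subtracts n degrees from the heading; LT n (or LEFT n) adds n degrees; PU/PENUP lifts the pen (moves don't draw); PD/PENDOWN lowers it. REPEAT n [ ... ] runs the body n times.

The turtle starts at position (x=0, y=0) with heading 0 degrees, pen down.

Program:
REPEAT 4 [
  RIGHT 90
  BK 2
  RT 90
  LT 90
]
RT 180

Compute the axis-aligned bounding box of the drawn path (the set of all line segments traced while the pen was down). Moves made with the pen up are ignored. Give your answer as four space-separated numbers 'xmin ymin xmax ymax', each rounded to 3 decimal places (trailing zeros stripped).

Answer: 0 0 2 2

Derivation:
Executing turtle program step by step:
Start: pos=(0,0), heading=0, pen down
REPEAT 4 [
  -- iteration 1/4 --
  RT 90: heading 0 -> 270
  BK 2: (0,0) -> (0,2) [heading=270, draw]
  RT 90: heading 270 -> 180
  LT 90: heading 180 -> 270
  -- iteration 2/4 --
  RT 90: heading 270 -> 180
  BK 2: (0,2) -> (2,2) [heading=180, draw]
  RT 90: heading 180 -> 90
  LT 90: heading 90 -> 180
  -- iteration 3/4 --
  RT 90: heading 180 -> 90
  BK 2: (2,2) -> (2,0) [heading=90, draw]
  RT 90: heading 90 -> 0
  LT 90: heading 0 -> 90
  -- iteration 4/4 --
  RT 90: heading 90 -> 0
  BK 2: (2,0) -> (0,0) [heading=0, draw]
  RT 90: heading 0 -> 270
  LT 90: heading 270 -> 0
]
RT 180: heading 0 -> 180
Final: pos=(0,0), heading=180, 4 segment(s) drawn

Segment endpoints: x in {0, 0, 2, 2}, y in {0, 0, 0, 2, 2}
xmin=0, ymin=0, xmax=2, ymax=2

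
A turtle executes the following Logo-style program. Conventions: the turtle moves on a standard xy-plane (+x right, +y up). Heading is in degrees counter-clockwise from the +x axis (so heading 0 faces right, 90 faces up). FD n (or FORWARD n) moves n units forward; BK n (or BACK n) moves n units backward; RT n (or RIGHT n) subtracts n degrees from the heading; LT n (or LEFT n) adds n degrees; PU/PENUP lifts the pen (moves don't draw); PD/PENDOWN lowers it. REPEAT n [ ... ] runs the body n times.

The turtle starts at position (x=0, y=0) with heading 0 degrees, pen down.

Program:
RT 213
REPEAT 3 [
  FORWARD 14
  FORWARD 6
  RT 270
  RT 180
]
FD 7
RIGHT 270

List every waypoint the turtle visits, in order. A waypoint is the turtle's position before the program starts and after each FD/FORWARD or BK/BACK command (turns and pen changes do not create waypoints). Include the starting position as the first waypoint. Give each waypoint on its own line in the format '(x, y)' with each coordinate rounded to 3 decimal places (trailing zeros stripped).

Answer: (0, 0)
(-11.741, 7.625)
(-16.773, 10.893)
(-9.148, 22.634)
(-5.881, 27.666)
(5.861, 20.041)
(10.893, 16.773)
(7.08, 10.903)

Derivation:
Executing turtle program step by step:
Start: pos=(0,0), heading=0, pen down
RT 213: heading 0 -> 147
REPEAT 3 [
  -- iteration 1/3 --
  FD 14: (0,0) -> (-11.741,7.625) [heading=147, draw]
  FD 6: (-11.741,7.625) -> (-16.773,10.893) [heading=147, draw]
  RT 270: heading 147 -> 237
  RT 180: heading 237 -> 57
  -- iteration 2/3 --
  FD 14: (-16.773,10.893) -> (-9.148,22.634) [heading=57, draw]
  FD 6: (-9.148,22.634) -> (-5.881,27.666) [heading=57, draw]
  RT 270: heading 57 -> 147
  RT 180: heading 147 -> 327
  -- iteration 3/3 --
  FD 14: (-5.881,27.666) -> (5.861,20.041) [heading=327, draw]
  FD 6: (5.861,20.041) -> (10.893,16.773) [heading=327, draw]
  RT 270: heading 327 -> 57
  RT 180: heading 57 -> 237
]
FD 7: (10.893,16.773) -> (7.08,10.903) [heading=237, draw]
RT 270: heading 237 -> 327
Final: pos=(7.08,10.903), heading=327, 7 segment(s) drawn
Waypoints (8 total):
(0, 0)
(-11.741, 7.625)
(-16.773, 10.893)
(-9.148, 22.634)
(-5.881, 27.666)
(5.861, 20.041)
(10.893, 16.773)
(7.08, 10.903)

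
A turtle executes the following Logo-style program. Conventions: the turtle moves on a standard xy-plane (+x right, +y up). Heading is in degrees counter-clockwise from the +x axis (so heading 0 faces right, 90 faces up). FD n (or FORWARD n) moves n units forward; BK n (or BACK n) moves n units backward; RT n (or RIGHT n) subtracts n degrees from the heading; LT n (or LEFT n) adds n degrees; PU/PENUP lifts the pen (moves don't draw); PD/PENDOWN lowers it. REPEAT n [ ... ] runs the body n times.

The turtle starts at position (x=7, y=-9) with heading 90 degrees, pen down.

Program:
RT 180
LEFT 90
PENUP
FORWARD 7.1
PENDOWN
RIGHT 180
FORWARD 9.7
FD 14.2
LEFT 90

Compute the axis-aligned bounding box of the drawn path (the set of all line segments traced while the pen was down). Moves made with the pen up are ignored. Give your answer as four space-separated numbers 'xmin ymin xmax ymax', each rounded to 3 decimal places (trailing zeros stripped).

Executing turtle program step by step:
Start: pos=(7,-9), heading=90, pen down
RT 180: heading 90 -> 270
LT 90: heading 270 -> 0
PU: pen up
FD 7.1: (7,-9) -> (14.1,-9) [heading=0, move]
PD: pen down
RT 180: heading 0 -> 180
FD 9.7: (14.1,-9) -> (4.4,-9) [heading=180, draw]
FD 14.2: (4.4,-9) -> (-9.8,-9) [heading=180, draw]
LT 90: heading 180 -> 270
Final: pos=(-9.8,-9), heading=270, 2 segment(s) drawn

Segment endpoints: x in {-9.8, 4.4, 14.1}, y in {-9, -9, -9}
xmin=-9.8, ymin=-9, xmax=14.1, ymax=-9

Answer: -9.8 -9 14.1 -9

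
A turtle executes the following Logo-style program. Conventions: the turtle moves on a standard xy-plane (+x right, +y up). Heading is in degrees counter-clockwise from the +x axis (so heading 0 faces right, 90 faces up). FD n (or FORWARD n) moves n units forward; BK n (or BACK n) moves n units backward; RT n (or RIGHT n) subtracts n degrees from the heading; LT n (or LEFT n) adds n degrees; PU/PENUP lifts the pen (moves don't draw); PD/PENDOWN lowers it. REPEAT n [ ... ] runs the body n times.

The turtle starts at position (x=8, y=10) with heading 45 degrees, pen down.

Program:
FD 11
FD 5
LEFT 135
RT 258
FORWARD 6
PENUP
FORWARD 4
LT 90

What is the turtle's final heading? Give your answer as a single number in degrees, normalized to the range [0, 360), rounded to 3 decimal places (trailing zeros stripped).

Answer: 12

Derivation:
Executing turtle program step by step:
Start: pos=(8,10), heading=45, pen down
FD 11: (8,10) -> (15.778,17.778) [heading=45, draw]
FD 5: (15.778,17.778) -> (19.314,21.314) [heading=45, draw]
LT 135: heading 45 -> 180
RT 258: heading 180 -> 282
FD 6: (19.314,21.314) -> (20.561,15.445) [heading=282, draw]
PU: pen up
FD 4: (20.561,15.445) -> (21.393,11.532) [heading=282, move]
LT 90: heading 282 -> 12
Final: pos=(21.393,11.532), heading=12, 3 segment(s) drawn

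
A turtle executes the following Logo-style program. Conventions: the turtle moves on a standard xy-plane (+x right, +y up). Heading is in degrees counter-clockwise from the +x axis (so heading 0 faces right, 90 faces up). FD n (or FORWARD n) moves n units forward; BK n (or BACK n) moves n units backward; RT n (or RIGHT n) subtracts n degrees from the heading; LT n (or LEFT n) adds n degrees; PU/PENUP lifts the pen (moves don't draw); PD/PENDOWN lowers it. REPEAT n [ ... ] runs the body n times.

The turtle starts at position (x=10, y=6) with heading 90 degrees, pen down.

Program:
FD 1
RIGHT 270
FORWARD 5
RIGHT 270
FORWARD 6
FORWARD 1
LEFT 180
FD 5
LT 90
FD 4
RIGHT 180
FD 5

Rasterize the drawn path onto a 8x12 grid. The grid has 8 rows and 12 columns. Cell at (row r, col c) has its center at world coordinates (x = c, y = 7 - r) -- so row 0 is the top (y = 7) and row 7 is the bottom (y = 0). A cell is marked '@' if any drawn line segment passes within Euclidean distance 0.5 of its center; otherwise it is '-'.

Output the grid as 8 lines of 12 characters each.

Answer: -----@@@@@@-
-----@----@-
-@@@@@@-----
-----@------
-----@------
-----@------
-----@------
-----@------

Derivation:
Segment 0: (10,6) -> (10,7)
Segment 1: (10,7) -> (5,7)
Segment 2: (5,7) -> (5,1)
Segment 3: (5,1) -> (5,-0)
Segment 4: (5,-0) -> (5,5)
Segment 5: (5,5) -> (1,5)
Segment 6: (1,5) -> (6,5)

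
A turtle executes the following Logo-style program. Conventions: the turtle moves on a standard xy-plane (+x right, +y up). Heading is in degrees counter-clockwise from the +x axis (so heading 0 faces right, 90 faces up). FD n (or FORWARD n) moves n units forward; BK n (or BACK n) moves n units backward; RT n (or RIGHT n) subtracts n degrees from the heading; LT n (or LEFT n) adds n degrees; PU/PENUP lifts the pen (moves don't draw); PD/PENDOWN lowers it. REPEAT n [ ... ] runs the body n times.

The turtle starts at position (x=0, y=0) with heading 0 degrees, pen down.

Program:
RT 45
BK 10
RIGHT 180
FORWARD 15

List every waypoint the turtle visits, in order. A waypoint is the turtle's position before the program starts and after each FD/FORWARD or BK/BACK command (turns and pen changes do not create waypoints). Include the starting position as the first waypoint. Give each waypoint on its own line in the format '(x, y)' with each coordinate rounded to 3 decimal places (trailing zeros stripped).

Answer: (0, 0)
(-7.071, 7.071)
(-17.678, 17.678)

Derivation:
Executing turtle program step by step:
Start: pos=(0,0), heading=0, pen down
RT 45: heading 0 -> 315
BK 10: (0,0) -> (-7.071,7.071) [heading=315, draw]
RT 180: heading 315 -> 135
FD 15: (-7.071,7.071) -> (-17.678,17.678) [heading=135, draw]
Final: pos=(-17.678,17.678), heading=135, 2 segment(s) drawn
Waypoints (3 total):
(0, 0)
(-7.071, 7.071)
(-17.678, 17.678)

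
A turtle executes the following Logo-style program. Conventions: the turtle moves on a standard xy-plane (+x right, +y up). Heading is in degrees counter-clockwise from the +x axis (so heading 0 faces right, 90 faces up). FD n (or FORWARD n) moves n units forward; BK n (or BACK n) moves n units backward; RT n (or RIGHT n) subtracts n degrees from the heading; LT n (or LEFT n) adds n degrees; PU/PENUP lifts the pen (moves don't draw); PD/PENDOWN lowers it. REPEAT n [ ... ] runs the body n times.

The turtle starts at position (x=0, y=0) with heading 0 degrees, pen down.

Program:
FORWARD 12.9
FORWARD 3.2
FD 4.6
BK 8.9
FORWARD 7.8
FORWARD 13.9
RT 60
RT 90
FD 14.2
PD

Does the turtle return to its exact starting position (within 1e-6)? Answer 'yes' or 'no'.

Answer: no

Derivation:
Executing turtle program step by step:
Start: pos=(0,0), heading=0, pen down
FD 12.9: (0,0) -> (12.9,0) [heading=0, draw]
FD 3.2: (12.9,0) -> (16.1,0) [heading=0, draw]
FD 4.6: (16.1,0) -> (20.7,0) [heading=0, draw]
BK 8.9: (20.7,0) -> (11.8,0) [heading=0, draw]
FD 7.8: (11.8,0) -> (19.6,0) [heading=0, draw]
FD 13.9: (19.6,0) -> (33.5,0) [heading=0, draw]
RT 60: heading 0 -> 300
RT 90: heading 300 -> 210
FD 14.2: (33.5,0) -> (21.202,-7.1) [heading=210, draw]
PD: pen down
Final: pos=(21.202,-7.1), heading=210, 7 segment(s) drawn

Start position: (0, 0)
Final position: (21.202, -7.1)
Distance = 22.36; >= 1e-6 -> NOT closed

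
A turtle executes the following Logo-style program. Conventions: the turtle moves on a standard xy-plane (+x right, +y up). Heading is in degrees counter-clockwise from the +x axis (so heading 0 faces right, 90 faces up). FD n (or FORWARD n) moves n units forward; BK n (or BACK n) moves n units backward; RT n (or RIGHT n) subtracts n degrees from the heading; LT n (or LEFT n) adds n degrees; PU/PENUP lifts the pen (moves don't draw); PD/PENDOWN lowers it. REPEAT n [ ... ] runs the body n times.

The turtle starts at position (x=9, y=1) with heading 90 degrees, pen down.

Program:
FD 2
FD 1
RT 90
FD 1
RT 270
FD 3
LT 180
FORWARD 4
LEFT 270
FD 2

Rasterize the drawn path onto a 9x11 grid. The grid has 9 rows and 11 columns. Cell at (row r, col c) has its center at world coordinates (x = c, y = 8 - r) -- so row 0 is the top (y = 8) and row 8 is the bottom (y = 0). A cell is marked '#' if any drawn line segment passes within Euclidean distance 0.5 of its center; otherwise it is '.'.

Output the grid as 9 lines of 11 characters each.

Segment 0: (9,1) -> (9,3)
Segment 1: (9,3) -> (9,4)
Segment 2: (9,4) -> (10,4)
Segment 3: (10,4) -> (10,7)
Segment 4: (10,7) -> (10,3)
Segment 5: (10,3) -> (8,3)

Answer: ...........
..........#
..........#
..........#
.........##
........###
.........#.
.........#.
...........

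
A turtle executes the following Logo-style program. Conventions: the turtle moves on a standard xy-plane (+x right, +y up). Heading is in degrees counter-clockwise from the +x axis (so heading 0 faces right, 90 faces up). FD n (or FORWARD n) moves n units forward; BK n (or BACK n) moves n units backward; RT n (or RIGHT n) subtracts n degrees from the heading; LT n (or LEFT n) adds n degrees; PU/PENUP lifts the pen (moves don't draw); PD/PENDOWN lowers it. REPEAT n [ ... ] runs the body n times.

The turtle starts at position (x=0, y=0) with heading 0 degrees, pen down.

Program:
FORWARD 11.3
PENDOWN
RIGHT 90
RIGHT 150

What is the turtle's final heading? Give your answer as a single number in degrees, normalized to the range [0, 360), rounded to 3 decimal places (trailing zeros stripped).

Answer: 120

Derivation:
Executing turtle program step by step:
Start: pos=(0,0), heading=0, pen down
FD 11.3: (0,0) -> (11.3,0) [heading=0, draw]
PD: pen down
RT 90: heading 0 -> 270
RT 150: heading 270 -> 120
Final: pos=(11.3,0), heading=120, 1 segment(s) drawn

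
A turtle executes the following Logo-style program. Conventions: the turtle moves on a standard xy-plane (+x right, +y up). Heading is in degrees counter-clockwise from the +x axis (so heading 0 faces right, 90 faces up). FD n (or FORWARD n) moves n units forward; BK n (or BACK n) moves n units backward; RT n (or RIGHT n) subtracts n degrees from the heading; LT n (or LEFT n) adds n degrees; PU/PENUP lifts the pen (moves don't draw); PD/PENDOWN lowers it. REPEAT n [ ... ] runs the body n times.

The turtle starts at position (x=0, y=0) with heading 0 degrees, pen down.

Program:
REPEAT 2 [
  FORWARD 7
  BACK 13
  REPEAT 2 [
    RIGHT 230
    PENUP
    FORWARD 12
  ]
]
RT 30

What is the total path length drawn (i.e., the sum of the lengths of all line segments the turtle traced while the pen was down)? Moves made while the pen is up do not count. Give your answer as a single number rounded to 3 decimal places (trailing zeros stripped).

Answer: 20

Derivation:
Executing turtle program step by step:
Start: pos=(0,0), heading=0, pen down
REPEAT 2 [
  -- iteration 1/2 --
  FD 7: (0,0) -> (7,0) [heading=0, draw]
  BK 13: (7,0) -> (-6,0) [heading=0, draw]
  REPEAT 2 [
    -- iteration 1/2 --
    RT 230: heading 0 -> 130
    PU: pen up
    FD 12: (-6,0) -> (-13.713,9.193) [heading=130, move]
    -- iteration 2/2 --
    RT 230: heading 130 -> 260
    PU: pen up
    FD 12: (-13.713,9.193) -> (-15.797,-2.625) [heading=260, move]
  ]
  -- iteration 2/2 --
  FD 7: (-15.797,-2.625) -> (-17.013,-9.519) [heading=260, move]
  BK 13: (-17.013,-9.519) -> (-14.755,3.284) [heading=260, move]
  REPEAT 2 [
    -- iteration 1/2 --
    RT 230: heading 260 -> 30
    PU: pen up
    FD 12: (-14.755,3.284) -> (-4.363,9.284) [heading=30, move]
    -- iteration 2/2 --
    RT 230: heading 30 -> 160
    PU: pen up
    FD 12: (-4.363,9.284) -> (-15.639,13.388) [heading=160, move]
  ]
]
RT 30: heading 160 -> 130
Final: pos=(-15.639,13.388), heading=130, 2 segment(s) drawn

Segment lengths:
  seg 1: (0,0) -> (7,0), length = 7
  seg 2: (7,0) -> (-6,0), length = 13
Total = 20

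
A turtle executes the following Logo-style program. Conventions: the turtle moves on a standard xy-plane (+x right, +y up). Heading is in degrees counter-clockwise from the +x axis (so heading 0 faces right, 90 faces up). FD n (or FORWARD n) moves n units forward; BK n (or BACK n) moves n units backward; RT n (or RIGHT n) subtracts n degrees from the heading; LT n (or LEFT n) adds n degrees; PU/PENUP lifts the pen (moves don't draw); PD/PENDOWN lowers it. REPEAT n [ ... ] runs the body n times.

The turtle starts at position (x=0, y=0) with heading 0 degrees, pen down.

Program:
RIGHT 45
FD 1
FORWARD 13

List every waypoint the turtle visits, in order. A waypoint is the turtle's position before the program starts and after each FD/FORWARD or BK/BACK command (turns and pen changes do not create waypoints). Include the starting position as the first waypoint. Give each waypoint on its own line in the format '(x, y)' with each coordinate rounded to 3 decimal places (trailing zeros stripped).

Answer: (0, 0)
(0.707, -0.707)
(9.899, -9.899)

Derivation:
Executing turtle program step by step:
Start: pos=(0,0), heading=0, pen down
RT 45: heading 0 -> 315
FD 1: (0,0) -> (0.707,-0.707) [heading=315, draw]
FD 13: (0.707,-0.707) -> (9.899,-9.899) [heading=315, draw]
Final: pos=(9.899,-9.899), heading=315, 2 segment(s) drawn
Waypoints (3 total):
(0, 0)
(0.707, -0.707)
(9.899, -9.899)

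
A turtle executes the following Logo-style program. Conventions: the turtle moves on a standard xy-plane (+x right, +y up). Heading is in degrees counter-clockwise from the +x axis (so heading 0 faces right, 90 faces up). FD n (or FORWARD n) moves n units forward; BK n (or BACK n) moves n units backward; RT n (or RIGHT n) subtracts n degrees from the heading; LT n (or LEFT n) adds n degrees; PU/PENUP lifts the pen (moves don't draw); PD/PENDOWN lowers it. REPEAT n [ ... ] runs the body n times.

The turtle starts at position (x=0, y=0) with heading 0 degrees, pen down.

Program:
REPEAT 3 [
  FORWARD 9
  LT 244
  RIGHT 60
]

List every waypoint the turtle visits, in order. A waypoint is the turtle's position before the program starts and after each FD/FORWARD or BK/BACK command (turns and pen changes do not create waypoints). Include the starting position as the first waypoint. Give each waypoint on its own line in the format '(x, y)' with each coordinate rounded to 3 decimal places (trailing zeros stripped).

Executing turtle program step by step:
Start: pos=(0,0), heading=0, pen down
REPEAT 3 [
  -- iteration 1/3 --
  FD 9: (0,0) -> (9,0) [heading=0, draw]
  LT 244: heading 0 -> 244
  RT 60: heading 244 -> 184
  -- iteration 2/3 --
  FD 9: (9,0) -> (0.022,-0.628) [heading=184, draw]
  LT 244: heading 184 -> 68
  RT 60: heading 68 -> 8
  -- iteration 3/3 --
  FD 9: (0.022,-0.628) -> (8.934,0.625) [heading=8, draw]
  LT 244: heading 8 -> 252
  RT 60: heading 252 -> 192
]
Final: pos=(8.934,0.625), heading=192, 3 segment(s) drawn
Waypoints (4 total):
(0, 0)
(9, 0)
(0.022, -0.628)
(8.934, 0.625)

Answer: (0, 0)
(9, 0)
(0.022, -0.628)
(8.934, 0.625)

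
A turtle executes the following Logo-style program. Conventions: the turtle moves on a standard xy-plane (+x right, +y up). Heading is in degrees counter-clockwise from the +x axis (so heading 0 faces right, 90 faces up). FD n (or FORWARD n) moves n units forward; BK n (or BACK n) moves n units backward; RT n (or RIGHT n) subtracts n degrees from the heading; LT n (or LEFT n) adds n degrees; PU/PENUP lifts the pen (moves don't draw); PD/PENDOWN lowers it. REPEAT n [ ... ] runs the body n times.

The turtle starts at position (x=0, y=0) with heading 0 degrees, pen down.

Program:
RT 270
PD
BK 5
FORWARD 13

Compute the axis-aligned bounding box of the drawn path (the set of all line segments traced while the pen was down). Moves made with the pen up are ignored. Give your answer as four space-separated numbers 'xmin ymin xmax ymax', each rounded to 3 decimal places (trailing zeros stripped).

Answer: 0 -5 0 8

Derivation:
Executing turtle program step by step:
Start: pos=(0,0), heading=0, pen down
RT 270: heading 0 -> 90
PD: pen down
BK 5: (0,0) -> (0,-5) [heading=90, draw]
FD 13: (0,-5) -> (0,8) [heading=90, draw]
Final: pos=(0,8), heading=90, 2 segment(s) drawn

Segment endpoints: x in {0, 0, 0}, y in {-5, 0, 8}
xmin=0, ymin=-5, xmax=0, ymax=8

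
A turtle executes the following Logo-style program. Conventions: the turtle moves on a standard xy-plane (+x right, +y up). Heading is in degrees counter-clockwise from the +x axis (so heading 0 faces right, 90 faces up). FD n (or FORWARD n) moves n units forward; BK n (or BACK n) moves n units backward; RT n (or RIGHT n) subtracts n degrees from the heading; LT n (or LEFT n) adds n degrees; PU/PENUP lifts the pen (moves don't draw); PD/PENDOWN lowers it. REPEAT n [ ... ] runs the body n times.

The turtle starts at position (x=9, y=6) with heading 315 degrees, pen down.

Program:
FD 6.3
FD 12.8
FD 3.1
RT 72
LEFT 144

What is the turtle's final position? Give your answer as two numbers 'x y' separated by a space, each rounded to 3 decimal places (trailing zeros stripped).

Answer: 24.698 -9.698

Derivation:
Executing turtle program step by step:
Start: pos=(9,6), heading=315, pen down
FD 6.3: (9,6) -> (13.455,1.545) [heading=315, draw]
FD 12.8: (13.455,1.545) -> (22.506,-7.506) [heading=315, draw]
FD 3.1: (22.506,-7.506) -> (24.698,-9.698) [heading=315, draw]
RT 72: heading 315 -> 243
LT 144: heading 243 -> 27
Final: pos=(24.698,-9.698), heading=27, 3 segment(s) drawn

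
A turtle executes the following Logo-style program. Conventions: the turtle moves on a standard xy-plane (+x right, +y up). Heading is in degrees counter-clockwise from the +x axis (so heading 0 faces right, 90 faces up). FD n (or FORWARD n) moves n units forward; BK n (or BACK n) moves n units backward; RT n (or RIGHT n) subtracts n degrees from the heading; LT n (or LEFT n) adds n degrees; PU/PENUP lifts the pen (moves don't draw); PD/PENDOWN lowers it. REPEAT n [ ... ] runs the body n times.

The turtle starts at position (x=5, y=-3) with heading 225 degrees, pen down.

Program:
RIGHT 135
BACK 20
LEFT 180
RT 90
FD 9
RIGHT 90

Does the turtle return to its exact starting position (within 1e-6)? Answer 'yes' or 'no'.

Answer: no

Derivation:
Executing turtle program step by step:
Start: pos=(5,-3), heading=225, pen down
RT 135: heading 225 -> 90
BK 20: (5,-3) -> (5,-23) [heading=90, draw]
LT 180: heading 90 -> 270
RT 90: heading 270 -> 180
FD 9: (5,-23) -> (-4,-23) [heading=180, draw]
RT 90: heading 180 -> 90
Final: pos=(-4,-23), heading=90, 2 segment(s) drawn

Start position: (5, -3)
Final position: (-4, -23)
Distance = 21.932; >= 1e-6 -> NOT closed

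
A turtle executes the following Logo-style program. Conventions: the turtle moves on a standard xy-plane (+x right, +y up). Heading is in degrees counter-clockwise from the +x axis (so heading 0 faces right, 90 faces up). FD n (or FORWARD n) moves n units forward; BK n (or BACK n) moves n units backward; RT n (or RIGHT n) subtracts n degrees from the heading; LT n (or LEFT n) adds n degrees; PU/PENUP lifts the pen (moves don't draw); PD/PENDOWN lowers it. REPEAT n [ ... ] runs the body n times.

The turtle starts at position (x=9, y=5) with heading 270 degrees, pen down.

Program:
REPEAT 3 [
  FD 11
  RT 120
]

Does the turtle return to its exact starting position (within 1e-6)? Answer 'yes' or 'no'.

Executing turtle program step by step:
Start: pos=(9,5), heading=270, pen down
REPEAT 3 [
  -- iteration 1/3 --
  FD 11: (9,5) -> (9,-6) [heading=270, draw]
  RT 120: heading 270 -> 150
  -- iteration 2/3 --
  FD 11: (9,-6) -> (-0.526,-0.5) [heading=150, draw]
  RT 120: heading 150 -> 30
  -- iteration 3/3 --
  FD 11: (-0.526,-0.5) -> (9,5) [heading=30, draw]
  RT 120: heading 30 -> 270
]
Final: pos=(9,5), heading=270, 3 segment(s) drawn

Start position: (9, 5)
Final position: (9, 5)
Distance = 0; < 1e-6 -> CLOSED

Answer: yes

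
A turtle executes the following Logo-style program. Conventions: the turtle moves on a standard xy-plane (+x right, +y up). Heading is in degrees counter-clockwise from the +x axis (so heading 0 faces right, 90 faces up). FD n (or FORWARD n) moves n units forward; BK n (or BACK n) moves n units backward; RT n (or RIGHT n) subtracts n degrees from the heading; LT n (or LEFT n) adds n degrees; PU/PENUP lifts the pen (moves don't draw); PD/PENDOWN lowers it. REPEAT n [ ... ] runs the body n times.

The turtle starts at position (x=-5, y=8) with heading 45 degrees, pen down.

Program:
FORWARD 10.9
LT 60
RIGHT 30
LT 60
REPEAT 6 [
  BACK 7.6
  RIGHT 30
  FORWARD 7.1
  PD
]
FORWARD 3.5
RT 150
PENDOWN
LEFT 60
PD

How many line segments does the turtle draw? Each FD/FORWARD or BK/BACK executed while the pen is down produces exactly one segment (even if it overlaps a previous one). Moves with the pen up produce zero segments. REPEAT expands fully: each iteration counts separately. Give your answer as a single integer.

Executing turtle program step by step:
Start: pos=(-5,8), heading=45, pen down
FD 10.9: (-5,8) -> (2.707,15.707) [heading=45, draw]
LT 60: heading 45 -> 105
RT 30: heading 105 -> 75
LT 60: heading 75 -> 135
REPEAT 6 [
  -- iteration 1/6 --
  BK 7.6: (2.707,15.707) -> (8.081,10.333) [heading=135, draw]
  RT 30: heading 135 -> 105
  FD 7.1: (8.081,10.333) -> (6.244,17.192) [heading=105, draw]
  PD: pen down
  -- iteration 2/6 --
  BK 7.6: (6.244,17.192) -> (8.211,9.85) [heading=105, draw]
  RT 30: heading 105 -> 75
  FD 7.1: (8.211,9.85) -> (10.049,16.709) [heading=75, draw]
  PD: pen down
  -- iteration 3/6 --
  BK 7.6: (10.049,16.709) -> (8.081,9.368) [heading=75, draw]
  RT 30: heading 75 -> 45
  FD 7.1: (8.081,9.368) -> (13.102,14.388) [heading=45, draw]
  PD: pen down
  -- iteration 4/6 --
  BK 7.6: (13.102,14.388) -> (7.728,9.014) [heading=45, draw]
  RT 30: heading 45 -> 15
  FD 7.1: (7.728,9.014) -> (14.586,10.852) [heading=15, draw]
  PD: pen down
  -- iteration 5/6 --
  BK 7.6: (14.586,10.852) -> (7.245,8.885) [heading=15, draw]
  RT 30: heading 15 -> 345
  FD 7.1: (7.245,8.885) -> (14.103,7.047) [heading=345, draw]
  PD: pen down
  -- iteration 6/6 --
  BK 7.6: (14.103,7.047) -> (6.762,9.014) [heading=345, draw]
  RT 30: heading 345 -> 315
  FD 7.1: (6.762,9.014) -> (11.782,3.994) [heading=315, draw]
  PD: pen down
]
FD 3.5: (11.782,3.994) -> (14.257,1.519) [heading=315, draw]
RT 150: heading 315 -> 165
PD: pen down
LT 60: heading 165 -> 225
PD: pen down
Final: pos=(14.257,1.519), heading=225, 14 segment(s) drawn
Segments drawn: 14

Answer: 14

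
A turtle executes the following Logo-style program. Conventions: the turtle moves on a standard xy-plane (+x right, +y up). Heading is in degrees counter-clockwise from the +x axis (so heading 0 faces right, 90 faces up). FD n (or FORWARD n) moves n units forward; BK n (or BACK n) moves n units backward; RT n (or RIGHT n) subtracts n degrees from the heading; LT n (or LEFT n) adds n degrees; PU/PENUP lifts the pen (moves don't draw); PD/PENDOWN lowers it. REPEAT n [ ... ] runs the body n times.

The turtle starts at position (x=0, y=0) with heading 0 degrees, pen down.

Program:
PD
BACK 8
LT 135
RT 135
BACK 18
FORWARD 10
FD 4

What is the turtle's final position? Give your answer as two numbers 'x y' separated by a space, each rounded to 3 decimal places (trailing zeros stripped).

Executing turtle program step by step:
Start: pos=(0,0), heading=0, pen down
PD: pen down
BK 8: (0,0) -> (-8,0) [heading=0, draw]
LT 135: heading 0 -> 135
RT 135: heading 135 -> 0
BK 18: (-8,0) -> (-26,0) [heading=0, draw]
FD 10: (-26,0) -> (-16,0) [heading=0, draw]
FD 4: (-16,0) -> (-12,0) [heading=0, draw]
Final: pos=(-12,0), heading=0, 4 segment(s) drawn

Answer: -12 0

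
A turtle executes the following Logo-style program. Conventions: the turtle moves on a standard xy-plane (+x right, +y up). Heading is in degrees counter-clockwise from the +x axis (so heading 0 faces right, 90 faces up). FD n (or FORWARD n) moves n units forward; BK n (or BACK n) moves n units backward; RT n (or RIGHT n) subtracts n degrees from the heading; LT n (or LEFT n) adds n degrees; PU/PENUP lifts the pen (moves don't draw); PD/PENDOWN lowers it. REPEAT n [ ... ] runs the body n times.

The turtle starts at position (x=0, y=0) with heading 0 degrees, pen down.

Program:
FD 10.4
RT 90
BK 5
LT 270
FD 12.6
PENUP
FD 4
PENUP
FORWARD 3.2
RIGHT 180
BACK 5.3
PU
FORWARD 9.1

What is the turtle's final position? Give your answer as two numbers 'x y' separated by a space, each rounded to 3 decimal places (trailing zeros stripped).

Executing turtle program step by step:
Start: pos=(0,0), heading=0, pen down
FD 10.4: (0,0) -> (10.4,0) [heading=0, draw]
RT 90: heading 0 -> 270
BK 5: (10.4,0) -> (10.4,5) [heading=270, draw]
LT 270: heading 270 -> 180
FD 12.6: (10.4,5) -> (-2.2,5) [heading=180, draw]
PU: pen up
FD 4: (-2.2,5) -> (-6.2,5) [heading=180, move]
PU: pen up
FD 3.2: (-6.2,5) -> (-9.4,5) [heading=180, move]
RT 180: heading 180 -> 0
BK 5.3: (-9.4,5) -> (-14.7,5) [heading=0, move]
PU: pen up
FD 9.1: (-14.7,5) -> (-5.6,5) [heading=0, move]
Final: pos=(-5.6,5), heading=0, 3 segment(s) drawn

Answer: -5.6 5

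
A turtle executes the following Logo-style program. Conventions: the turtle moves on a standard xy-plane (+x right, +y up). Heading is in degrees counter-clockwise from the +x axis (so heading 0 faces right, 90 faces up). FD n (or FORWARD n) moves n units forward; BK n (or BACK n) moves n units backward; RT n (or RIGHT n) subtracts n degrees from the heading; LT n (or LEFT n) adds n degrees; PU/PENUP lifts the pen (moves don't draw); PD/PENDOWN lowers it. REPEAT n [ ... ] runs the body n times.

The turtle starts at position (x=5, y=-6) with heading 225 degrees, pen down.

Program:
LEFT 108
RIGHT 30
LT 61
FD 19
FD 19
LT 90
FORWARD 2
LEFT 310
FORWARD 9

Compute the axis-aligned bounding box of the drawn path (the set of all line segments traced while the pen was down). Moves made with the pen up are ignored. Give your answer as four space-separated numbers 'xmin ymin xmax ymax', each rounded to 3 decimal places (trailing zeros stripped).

Answer: 5 -6 49.242 4.898

Derivation:
Executing turtle program step by step:
Start: pos=(5,-6), heading=225, pen down
LT 108: heading 225 -> 333
RT 30: heading 333 -> 303
LT 61: heading 303 -> 4
FD 19: (5,-6) -> (23.954,-4.675) [heading=4, draw]
FD 19: (23.954,-4.675) -> (42.907,-3.349) [heading=4, draw]
LT 90: heading 4 -> 94
FD 2: (42.907,-3.349) -> (42.768,-1.354) [heading=94, draw]
LT 310: heading 94 -> 44
FD 9: (42.768,-1.354) -> (49.242,4.898) [heading=44, draw]
Final: pos=(49.242,4.898), heading=44, 4 segment(s) drawn

Segment endpoints: x in {5, 23.954, 42.768, 42.907, 49.242}, y in {-6, -4.675, -3.349, -1.354, 4.898}
xmin=5, ymin=-6, xmax=49.242, ymax=4.898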